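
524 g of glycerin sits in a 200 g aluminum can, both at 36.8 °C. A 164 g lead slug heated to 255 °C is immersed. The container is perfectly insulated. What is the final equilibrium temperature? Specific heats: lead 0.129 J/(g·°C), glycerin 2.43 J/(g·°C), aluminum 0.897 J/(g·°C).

T_f ≈ 39.9 °C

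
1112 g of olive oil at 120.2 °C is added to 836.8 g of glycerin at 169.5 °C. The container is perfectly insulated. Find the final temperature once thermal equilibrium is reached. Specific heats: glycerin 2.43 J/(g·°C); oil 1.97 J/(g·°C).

T_f ≈ 143.9 °C

Heat lost by the glycerin equals heat gained by the oil:
836.8·2.43·(169.5 − T) = 1112·1.97·(T − 120.2)
2033.4(169.5 − T) = 2190.6(T − 120.2)
4224.1 T = 607980  ⇒  T ≈ 143.93 °C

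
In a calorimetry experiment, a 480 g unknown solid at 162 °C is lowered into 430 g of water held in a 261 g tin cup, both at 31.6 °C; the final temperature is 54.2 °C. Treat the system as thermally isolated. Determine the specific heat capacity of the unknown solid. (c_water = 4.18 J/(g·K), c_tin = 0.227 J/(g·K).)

Taking heat into each body as positive, Σ m c ΔT = 0:
480×c×(54.2 − 162) + 430×4.18×(54.2 − 31.6) + 261×0.227×(54.2 − 31.6) = 0
-51744 c = -41960
c = -41960/-51744 ≈ 0.8109 J/(g·K)

c ≈ 0.811 J/(g·K)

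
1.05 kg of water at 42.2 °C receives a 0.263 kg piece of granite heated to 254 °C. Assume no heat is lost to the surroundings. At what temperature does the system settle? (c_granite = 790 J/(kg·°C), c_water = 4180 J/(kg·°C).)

T_f ≈ 51.8 °C

With ΣQ=0 the equilibrium temperature is the m·c-weighted mean:
T_f = (207.77×254 + 4389×42.2) / (207.77 + 4389)
    = 237989 / 4596.8 ≈ 51.77 °C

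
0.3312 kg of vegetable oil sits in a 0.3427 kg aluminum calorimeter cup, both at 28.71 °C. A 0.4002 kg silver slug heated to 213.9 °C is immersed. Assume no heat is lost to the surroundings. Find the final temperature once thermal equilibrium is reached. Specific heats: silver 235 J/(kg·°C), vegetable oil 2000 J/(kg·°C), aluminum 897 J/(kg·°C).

T_f = Σ m_i c_i T_i / Σ m_i c_i:
T_f = (94.05×213.9 + 662.4×28.71 + 307.4×28.71) / (94.05 + 662.4 + 307.4)
    = 47960 / 1063.8 ≈ 45.08 °C

T_f ≈ 45.1 °C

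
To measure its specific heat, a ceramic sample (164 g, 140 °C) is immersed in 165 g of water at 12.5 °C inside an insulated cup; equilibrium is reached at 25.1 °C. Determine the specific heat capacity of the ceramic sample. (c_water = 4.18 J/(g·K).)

c ≈ 0.461 J/(g·K)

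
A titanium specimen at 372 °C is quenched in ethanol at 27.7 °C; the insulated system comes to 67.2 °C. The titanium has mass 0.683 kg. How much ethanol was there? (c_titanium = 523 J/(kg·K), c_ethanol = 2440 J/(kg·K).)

m ≈ 1.13 kg

Conservation of energy gives ΣQ = 0:
0.683×523×(67.2 − 372) + m×2440×(67.2 − 27.7) = 0
96380 m = 108877
m = 108877/96380 ≈ 1.13 kg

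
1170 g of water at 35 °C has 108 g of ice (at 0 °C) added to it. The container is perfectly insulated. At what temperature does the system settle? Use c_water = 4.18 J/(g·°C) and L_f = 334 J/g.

T_f ≈ 25.3 °C

Conservation of energy gives ΣQ = 0:
melt ice: 108×334 = 36072
  warm the meltwater: 451.44 T
  water: 4890.6(T − 35)
5342 T = 171171 − 36072 = 135099
T ≈ 25.29 °C. Since T > 0 °C, the all-ice-melts assumption holds.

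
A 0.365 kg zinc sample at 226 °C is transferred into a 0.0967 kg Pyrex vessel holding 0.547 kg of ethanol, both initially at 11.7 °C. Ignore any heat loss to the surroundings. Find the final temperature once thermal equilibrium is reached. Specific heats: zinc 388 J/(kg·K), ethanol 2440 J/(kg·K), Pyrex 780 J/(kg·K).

Conservation of energy gives ΣQ = 0:
0.365*388*(T − 226) + 0.547*2440*(T − 11.7) + 0.0967*780*(T − 11.7) = 0
1551.7 T = 48504
T = 48504 / 1551.7 = 31.3 °C

T_f ≈ 31.3 °C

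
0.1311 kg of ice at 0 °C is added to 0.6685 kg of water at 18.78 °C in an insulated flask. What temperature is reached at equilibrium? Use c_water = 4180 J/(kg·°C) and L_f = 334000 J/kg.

T_f ≈ 2.6 °C

Energy conservation, ΣQ = 0:
melt ice: 0.1311×334000 = 43787
  meltwater 0→T: 0.1311×4180×T = 548 T
  water cools: 0.6685×4180×(T − 18.78) = 2794.3(T − 18.78)
3342.3 T = 52478 − 43787 = 8690.1
T ≈ 2.60 °C — above 0 °C, consistent with complete melting.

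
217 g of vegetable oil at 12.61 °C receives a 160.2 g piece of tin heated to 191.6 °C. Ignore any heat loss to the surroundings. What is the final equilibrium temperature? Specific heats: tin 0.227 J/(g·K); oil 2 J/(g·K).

Set heat shed by the hot body equal to heat absorbed by the cold body:
160.2*0.227*(191.6 − T) = 217*2*(T − 12.61)
36.37(191.6 − T) = 434(T − 12.61)
470.37 T = 12440  ⇒  T ≈ 26.45 °C

T_f ≈ 26.4 °C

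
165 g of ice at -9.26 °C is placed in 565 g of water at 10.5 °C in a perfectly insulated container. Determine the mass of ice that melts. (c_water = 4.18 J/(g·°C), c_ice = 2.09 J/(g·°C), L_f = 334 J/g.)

m_melted ≈ 64.7 g

Cooling the water to 0 °C releases 565×4.18×10.5 = 24798 J.
Warming the ice to 0 °C takes 165×2.09×9.26 = 3193.3 J, leaving 21605 J for melting.
To melt every bit of ice: 165×334 = 55110 J.
That's not enough to melt it all — equilibrium is at 0 °C with ice remaining.
m_melted×334 = 21605  ⇒  m_melted ≈ 64.68 g.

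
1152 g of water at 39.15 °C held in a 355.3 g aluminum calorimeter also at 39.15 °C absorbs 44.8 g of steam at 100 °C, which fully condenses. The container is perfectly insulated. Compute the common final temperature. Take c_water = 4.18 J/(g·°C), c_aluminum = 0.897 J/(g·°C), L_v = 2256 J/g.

Sum of m c ΔT and latent-heat terms is zero:
steam→water at 100 °C releases m L_v = 44.8×2256 = 101069
  condensed water 100 °C→T: 187.26(T − 100)
  water warms: 1152×4.18×(T − 39.15) = 4815.4(T − 39.15)
  cup: 318.7(T − 39.15)
5321.3 T = 101069 + 18726 + 200999 = 320794
T ≈ 60.28 °C (< 100 °C, so full condensation is consistent).

T_f ≈ 60.3 °C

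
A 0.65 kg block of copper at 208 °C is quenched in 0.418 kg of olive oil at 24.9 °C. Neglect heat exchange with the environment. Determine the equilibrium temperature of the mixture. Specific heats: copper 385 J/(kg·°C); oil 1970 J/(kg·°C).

Energy conservation, ΣQ = 0:
0.65·385·(T − 208) + 0.418·1970·(T − 24.9) = 0
(250.25 + 823.46) T = 250.25·208 + 823.46·24.9
T = 72556/1073.7 ≈ 67.58 °C

T_f ≈ 67.6 °C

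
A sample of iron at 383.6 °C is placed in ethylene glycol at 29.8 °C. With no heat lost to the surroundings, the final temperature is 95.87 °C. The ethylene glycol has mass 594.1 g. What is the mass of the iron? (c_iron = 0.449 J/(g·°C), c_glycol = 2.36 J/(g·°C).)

m ≈ 717 g

|Q_iron| = |Q_glycol|:
m×0.449×(383.6 − 95.87) = 594.1×2.36×(95.87 − 29.8)
129.19 m = 92635  ⇒  m ≈ 717 g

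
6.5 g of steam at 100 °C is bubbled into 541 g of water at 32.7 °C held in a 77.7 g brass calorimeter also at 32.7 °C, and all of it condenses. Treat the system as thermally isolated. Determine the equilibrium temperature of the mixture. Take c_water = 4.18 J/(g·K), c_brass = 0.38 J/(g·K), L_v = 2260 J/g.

Energy balance with sensible and latent terms:
latent heat released on condensation: 6.5·2260 = 14690; condensed water 100 °C→T: 27.17(T − 100); water warms: 541·4.18·(T − 32.7) = 2261.4(T − 32.7); brass cup: 77.7·0.38·(T − 32.7) = 29.53(T − 32.7)
2318.1 T = 14690 + 2717 + 74913 = 92320
T ≈ 39.83 °C — below 100 °C, confirming all the steam condensed.

T_f ≈ 39.8 °C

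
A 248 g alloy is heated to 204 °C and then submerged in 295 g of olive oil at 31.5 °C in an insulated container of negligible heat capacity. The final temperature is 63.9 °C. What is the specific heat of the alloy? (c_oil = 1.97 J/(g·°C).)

Taking heat into each body as positive, Σ m c ΔT = 0:
248×c×(63.9 − 204) + 295×1.97×(63.9 − 31.5) = 0
-34745 c = -18829
c = -18829/-34745 ≈ 0.5419 J/(g·°C)

c ≈ 0.542 J/(g·°C)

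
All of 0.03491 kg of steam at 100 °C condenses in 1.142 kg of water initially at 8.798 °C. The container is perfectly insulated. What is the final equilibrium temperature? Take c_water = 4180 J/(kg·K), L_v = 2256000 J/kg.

Taking heat into each body as positive, Σ m c ΔT = 0:
steam→water at 100 °C releases m L_v = 0.03491·2256000 = 78757; condensate cools 100→T: 0.03491·4180·(T − 100) = 145.92(T − 100); original water: 4773.6(T − 8.798)
4919.5 T = 78757 + 14592 + 41998 = 135347
T ≈ 27.51 °C (< 100 °C, so full condensation is consistent).

T_f ≈ 27.5 °C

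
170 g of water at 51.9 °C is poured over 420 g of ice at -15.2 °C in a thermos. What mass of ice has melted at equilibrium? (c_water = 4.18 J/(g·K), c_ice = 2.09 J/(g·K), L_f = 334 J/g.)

Heat available from the water dropping to 0 °C: 170×4.18×51.9 = 36880 J.
Warming the ice to 0 °C takes 420×2.09×15.2 = 13343 J, leaving 23538 J for melting.
To melt every bit of ice: 420×334 = 140280 J.
That's not enough to melt it all — equilibrium is at 0 °C with ice remaining.
Mass melted = 23538/334 ≈ 70.47 g.

m_melted ≈ 70.5 g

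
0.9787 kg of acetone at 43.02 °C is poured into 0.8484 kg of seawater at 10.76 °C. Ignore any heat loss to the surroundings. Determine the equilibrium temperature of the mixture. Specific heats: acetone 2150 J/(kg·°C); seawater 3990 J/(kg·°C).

T_f ≈ 23.1 °C

With ΣQ=0 the equilibrium temperature is the m·c-weighted mean:
T_f = (2104.2×43.02 + 3385.1×10.76) / (2104.2 + 3385.1)
    = 126947 / 5489.3 ≈ 23.13 °C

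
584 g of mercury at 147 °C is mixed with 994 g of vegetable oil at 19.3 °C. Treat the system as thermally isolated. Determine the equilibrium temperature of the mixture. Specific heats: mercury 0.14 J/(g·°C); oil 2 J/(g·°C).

T_f ≈ 24.3 °C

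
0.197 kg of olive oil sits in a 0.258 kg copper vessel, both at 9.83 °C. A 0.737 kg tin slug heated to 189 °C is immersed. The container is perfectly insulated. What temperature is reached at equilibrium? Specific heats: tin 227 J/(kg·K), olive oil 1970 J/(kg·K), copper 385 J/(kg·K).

T_f ≈ 55.6 °C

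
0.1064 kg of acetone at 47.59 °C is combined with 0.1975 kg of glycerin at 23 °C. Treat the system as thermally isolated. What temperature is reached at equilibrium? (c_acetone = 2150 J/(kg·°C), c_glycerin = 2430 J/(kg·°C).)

T_f is the heat-capacity-weighted average of the initial temperatures:
T_f = (228.76·47.59 + 479.93·23) / (228.76 + 479.93)
    = 21925 / 708.68 ≈ 30.94 °C

T_f ≈ 30.9 °C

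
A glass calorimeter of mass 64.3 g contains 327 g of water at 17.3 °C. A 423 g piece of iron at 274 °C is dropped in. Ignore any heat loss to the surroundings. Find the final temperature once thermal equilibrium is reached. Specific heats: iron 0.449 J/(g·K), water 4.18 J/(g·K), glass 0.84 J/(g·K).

T_f ≈ 47.6 °C

Conservation of energy gives ΣQ = 0:
423*0.449*(T − 274) + 327*4.18*(T − 17.3) + 64.3*0.84*(T − 17.3) = 0
189.93(T − 274) + 1366.9(T − 17.3) + 54.01(T − 17.3) = 0
(189.93 + 1366.9 + 54.01) T = 189.93*274 + 1366.9*17.3 + 54.01*17.3
T = 76621/1610.8 ≈ 47.57 °C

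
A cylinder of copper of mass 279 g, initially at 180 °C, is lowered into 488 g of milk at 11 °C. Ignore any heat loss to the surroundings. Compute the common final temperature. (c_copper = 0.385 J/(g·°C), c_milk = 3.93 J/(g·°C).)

T_f ≈ 20.0 °C

T_f = Σ m_i c_i T_i / Σ m_i c_i:
T_f = (107.42×180 + 1917.8×11) / (107.42 + 1917.8)
    = 40431 / 2025.3 ≈ 19.96 °C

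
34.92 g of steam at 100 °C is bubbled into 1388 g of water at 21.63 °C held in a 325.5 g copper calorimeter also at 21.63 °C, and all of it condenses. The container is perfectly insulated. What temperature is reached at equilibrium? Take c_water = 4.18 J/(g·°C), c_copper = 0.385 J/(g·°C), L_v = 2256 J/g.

T_f ≈ 36.5 °C

Heat gained plus heat lost sum to zero:
condense steam: −34.92·2256 = −78780; condensed water 100 °C→T: 145.97(T − 100); original water: 5801.8(T − 21.63); copper cup: 325.5·0.385·(T − 21.63) = 125.32(T − 21.63)
6073.1 T = 78780 + 14597 + 128204 = 221580
T ≈ 36.49 °C (< 100 °C, so full condensation is consistent).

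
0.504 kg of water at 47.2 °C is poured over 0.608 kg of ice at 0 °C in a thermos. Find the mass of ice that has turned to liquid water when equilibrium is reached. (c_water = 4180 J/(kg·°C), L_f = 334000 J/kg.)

m_melted ≈ 0.298 kg

Water can give up m c ΔT = 0.504×4180×47.2 = 99437 J before reaching 0 °C.
Melting all 0.608 kg of ice would need 0.608×334000 = 203072 J.
99437 J < 203072 J, so only part of the ice melts and the system sits at 0 °C.
m_melt = 99437 / L_f = 0.2977 kg.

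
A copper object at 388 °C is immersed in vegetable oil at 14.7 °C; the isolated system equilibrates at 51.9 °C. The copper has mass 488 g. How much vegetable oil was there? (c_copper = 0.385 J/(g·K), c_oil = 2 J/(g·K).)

Heat gained plus heat lost sum to zero:
488×0.385×(51.9 − 388) + m×2×(51.9 − 14.7) = 0
74.4 m = 63146
m = 63146/74.4 ≈ 848.7 g

m ≈ 849 g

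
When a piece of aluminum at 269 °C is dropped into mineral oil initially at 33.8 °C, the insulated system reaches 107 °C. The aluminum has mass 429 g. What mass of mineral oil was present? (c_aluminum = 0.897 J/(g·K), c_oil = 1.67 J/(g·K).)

m ≈ 510 g

|Q_aluminum| = |Q_oil|:
429×0.897×(269 − 107) = m×1.67×(107 − 33.8)
122.24 m = 62340  ⇒  m ≈ 510 g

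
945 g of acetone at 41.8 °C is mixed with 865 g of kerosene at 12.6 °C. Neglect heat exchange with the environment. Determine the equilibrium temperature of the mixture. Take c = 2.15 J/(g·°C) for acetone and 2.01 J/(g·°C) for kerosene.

T_f ≈ 28.3 °C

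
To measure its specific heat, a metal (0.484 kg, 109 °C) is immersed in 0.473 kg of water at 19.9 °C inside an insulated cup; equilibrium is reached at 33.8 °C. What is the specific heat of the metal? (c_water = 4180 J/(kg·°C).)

Let T be the final temperature. ΣQ_i = 0:
0.484·c·(33.8 − 109) + 0.473·4180·(33.8 − 19.9) = 0
-36.4 c = -27482
c = -27482/-36.4 ≈ 755.1 J/(kg·°C)

c ≈ 755 J/(kg·°C)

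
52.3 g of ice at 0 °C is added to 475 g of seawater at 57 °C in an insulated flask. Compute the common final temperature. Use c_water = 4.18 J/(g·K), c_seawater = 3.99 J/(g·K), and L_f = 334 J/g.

T_f ≈ 42.8 °C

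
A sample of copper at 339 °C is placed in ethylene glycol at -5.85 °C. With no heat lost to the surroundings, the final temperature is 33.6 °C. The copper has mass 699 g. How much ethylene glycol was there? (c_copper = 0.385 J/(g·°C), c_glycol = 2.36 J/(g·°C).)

Heat lost by the copper = heat gained by the glycol:
699×0.385×(339 − 33.6) = m×2.36×(33.6 − (-5.85))
93.1 m = 82188  ⇒  m ≈ 882.8 g

m ≈ 883 g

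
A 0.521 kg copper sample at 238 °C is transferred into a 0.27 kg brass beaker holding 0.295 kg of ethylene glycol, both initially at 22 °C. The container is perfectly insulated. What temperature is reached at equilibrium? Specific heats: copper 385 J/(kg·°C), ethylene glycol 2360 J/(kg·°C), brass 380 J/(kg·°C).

T_f ≈ 65.4 °C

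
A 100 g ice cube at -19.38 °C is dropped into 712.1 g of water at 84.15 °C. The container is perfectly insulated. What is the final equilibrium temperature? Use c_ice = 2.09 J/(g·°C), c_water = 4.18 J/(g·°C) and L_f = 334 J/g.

Conservation of energy gives ΣQ = 0:
ice -19.38→0 °C: 100·2.09·19.38 = 4050.4; latent heat to melt: 100·334 = 33400; meltwater 0→T: 100·4.18·T = 418 T; water cools: 712.1·4.18·(T − 84.15) = 2976.6(T − 84.15)
3394.6 T = 250479 − 37450 = 213029
T ≈ 62.76 °C (positive, so assuming full melt was valid).

T_f ≈ 62.8 °C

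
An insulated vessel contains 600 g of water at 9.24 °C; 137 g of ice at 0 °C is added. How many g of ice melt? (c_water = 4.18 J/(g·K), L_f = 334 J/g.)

m_melted ≈ 69.4 g

Water can give up m c ΔT = 600·4.18·9.24 = 23174 J before reaching 0 °C.
Melting all 137 g of ice would need 137·334 = 45758 J.
23174 J < 45758 J, so only part of the ice melts and the system sits at 0 °C.
m_melt = 23174 / L_f = 69.38 g.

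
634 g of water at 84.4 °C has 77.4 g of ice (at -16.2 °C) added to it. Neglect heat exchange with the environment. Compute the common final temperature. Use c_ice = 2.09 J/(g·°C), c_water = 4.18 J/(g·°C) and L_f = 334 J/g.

T_f ≈ 65.6 °C

Energy balance with sensible and latent terms:
ice -16.2→0 °C: 77.4·2.09·16.2 = 2620.6
  latent heat to melt: 77.4·334 = 25852
  warm the meltwater: 323.53 T
  water: 2650.1(T − 84.4)
2973.7 T = 223670 − 28472 = 195198
T ≈ 65.64 °C (positive, so assuming full melt was valid).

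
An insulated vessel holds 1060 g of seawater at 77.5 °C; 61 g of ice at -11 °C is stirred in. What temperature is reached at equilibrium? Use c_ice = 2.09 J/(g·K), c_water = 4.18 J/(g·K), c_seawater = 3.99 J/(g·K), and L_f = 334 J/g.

Setting the total heat transfer to zero:
warm ice to 0 °C: 61·2.09·(0 − (-11)) = 1402.4; fusion: m_ice L_f = 61·334 = 20374; warm the meltwater: 254.98 T; seawater: 4229.4(T − 77.5)
4484.4 T = 327779 − 21776 = 306002
T ≈ 68.24 °C (positive, so assuming full melt was valid).

T_f ≈ 68.2 °C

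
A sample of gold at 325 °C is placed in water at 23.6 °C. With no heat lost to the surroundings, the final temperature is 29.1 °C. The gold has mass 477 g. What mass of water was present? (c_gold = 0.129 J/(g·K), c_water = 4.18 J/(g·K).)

Heat lost by the gold = heat gained by the water:
477×0.129×(325 − 29.1) = m×4.18×(29.1 − 23.6)
22.99 m = 18208  ⇒  m ≈ 792 g

m ≈ 792 g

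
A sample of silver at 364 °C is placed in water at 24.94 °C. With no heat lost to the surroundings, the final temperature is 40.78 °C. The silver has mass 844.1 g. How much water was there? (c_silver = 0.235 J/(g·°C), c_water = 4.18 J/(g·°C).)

m ≈ 968 g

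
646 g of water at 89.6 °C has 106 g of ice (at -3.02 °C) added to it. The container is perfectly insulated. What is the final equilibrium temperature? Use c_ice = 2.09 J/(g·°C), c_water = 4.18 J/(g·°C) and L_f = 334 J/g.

Energy conservation, ΣQ = 0:
ice -3.02→0 °C: 106×2.09×3.02 = 669.05
  fusion: m_ice L_f = 106×334 = 35404
  warm the meltwater: 443.08 T
  water: 2700.3(T − 89.6)
3143.4 T = 241945 − 36073 = 205872
T ≈ 65.49 °C — above 0 °C, consistent with complete melting.

T_f ≈ 65.5 °C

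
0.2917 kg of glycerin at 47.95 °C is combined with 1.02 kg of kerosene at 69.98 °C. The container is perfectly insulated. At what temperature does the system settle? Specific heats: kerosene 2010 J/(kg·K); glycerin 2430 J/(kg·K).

T_f ≈ 64.3 °C

Conservation of energy gives ΣQ = 0:
1.02×2010×(T − 69.98) + 0.2917×2430×(T − 47.95) = 0
(2050.2 + 708.83) T = 2050.2×69.98 + 708.83×47.95
T ≈ 64.32 °C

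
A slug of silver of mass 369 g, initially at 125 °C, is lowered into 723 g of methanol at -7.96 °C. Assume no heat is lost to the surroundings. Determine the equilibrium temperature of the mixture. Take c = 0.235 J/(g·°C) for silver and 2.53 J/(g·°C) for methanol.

T_f ≈ -1.9 °C

T_f = Σ m_i c_i T_i / Σ m_i c_i:
T_f = (86.71·125 + 1829.2·(-7.96)) / (86.71 + 1829.2)
    = -3721 / 1915.9 ≈ -1.94 °C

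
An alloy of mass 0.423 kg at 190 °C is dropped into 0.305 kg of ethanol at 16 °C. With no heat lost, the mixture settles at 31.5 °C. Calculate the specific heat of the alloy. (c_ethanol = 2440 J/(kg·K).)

c ≈ 172 J/(kg·K)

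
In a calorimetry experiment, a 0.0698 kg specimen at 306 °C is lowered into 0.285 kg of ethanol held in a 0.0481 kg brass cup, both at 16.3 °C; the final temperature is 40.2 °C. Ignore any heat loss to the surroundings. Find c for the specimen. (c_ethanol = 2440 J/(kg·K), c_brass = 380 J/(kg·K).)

Setting the total heat transfer to zero:
0.0698·c·(40.2 − 306) + 0.285·2440·(40.2 − 16.3) + 0.0481·380·(40.2 − 16.3) = 0
-18.55 c = -17057
c = -17057/-18.55 ≈ 919.4 J/(kg·K)

c ≈ 919 J/(kg·K)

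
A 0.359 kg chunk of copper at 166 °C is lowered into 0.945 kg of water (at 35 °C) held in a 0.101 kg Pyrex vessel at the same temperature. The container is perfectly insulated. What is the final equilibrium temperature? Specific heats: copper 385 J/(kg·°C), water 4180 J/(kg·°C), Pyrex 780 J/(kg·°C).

T_f ≈ 39.3 °C

Setting the total heat transfer to zero:
0.359×385×(T − 166) + 0.945×4180×(T − 35) + 0.101×780×(T − 35) = 0
138.22(T − 166) + 3950.1(T − 35) + 78.78(T − 35) = 0
(138.22 + 3950.1 + 78.78) T = 138.22×166 + 3950.1×35 + 78.78×35
T = 163954 / 4167.1 = 39.3 °C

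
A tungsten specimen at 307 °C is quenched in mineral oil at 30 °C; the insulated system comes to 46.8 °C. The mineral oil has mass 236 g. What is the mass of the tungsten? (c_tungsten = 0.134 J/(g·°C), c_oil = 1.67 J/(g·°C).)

Conservation of energy gives ΣQ = 0:
m·0.134·(46.8 − 307) + 236·1.67·(46.8 − 30) = 0
-34.87 m = -6621.2
m = -6621.2/-34.87 ≈ 189.9 g

m ≈ 190 g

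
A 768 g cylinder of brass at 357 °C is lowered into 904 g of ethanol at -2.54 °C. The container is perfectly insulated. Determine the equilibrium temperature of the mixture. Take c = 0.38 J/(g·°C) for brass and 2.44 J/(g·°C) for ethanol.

T_f ≈ 39.5 °C

Set heat shed by the hot body equal to heat absorbed by the cold body:
768·0.38·(357 − T) = 904·2.44·(T − (-2.54))
291.84(357 − T) = 2205.8(T − (-2.54))
2497.6 T = 98584  ⇒  T ≈ 39.47 °C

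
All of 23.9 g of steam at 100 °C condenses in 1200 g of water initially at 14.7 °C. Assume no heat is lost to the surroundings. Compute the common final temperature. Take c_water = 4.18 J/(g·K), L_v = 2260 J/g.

Let T be the final temperature. ΣQ_i = 0:
latent heat released on condensation: 23.9·2260 = 54014
  condensed water 100 °C→T: 99.9(T − 100)
  original water: 5016(T − 14.7)
5115.9 T = 54014 + 9990.2 + 73735 = 137739
T ≈ 26.92 °C (< 100 °C, so full condensation is consistent).

T_f ≈ 26.9 °C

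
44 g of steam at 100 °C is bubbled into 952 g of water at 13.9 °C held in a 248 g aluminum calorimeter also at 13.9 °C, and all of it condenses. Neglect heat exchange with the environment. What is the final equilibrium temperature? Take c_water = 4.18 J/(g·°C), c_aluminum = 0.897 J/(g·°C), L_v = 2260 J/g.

T_f ≈ 40.2 °C

Sum of m c ΔT and latent-heat terms is zero:
condense steam: −44·2260 = −99440
  condensate cools 100→T: 44·4.18·(T − 100) = 183.92(T − 100)
  original water: 3979.4(T − 13.9)
  cup: 222.46(T − 13.9)
4385.7 T = 99440 + 18392 + 58405 = 176237
T ≈ 40.18 °C, under the boiling point, so the assumption holds.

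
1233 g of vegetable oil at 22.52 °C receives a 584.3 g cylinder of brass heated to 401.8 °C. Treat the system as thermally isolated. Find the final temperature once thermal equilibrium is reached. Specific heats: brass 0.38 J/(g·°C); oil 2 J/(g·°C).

Taking heat into each body as positive, Σ m c ΔT = 0:
584.3·0.38·(T − 401.8) + 1233·2·(T − 22.52) = 0
222.03(T − 401.8) + 2466(T − 22.52) = 0
(222.03 + 2466) T = 222.03·401.8 + 2466·22.52
T ≈ 53.85 °C

T_f ≈ 53.8 °C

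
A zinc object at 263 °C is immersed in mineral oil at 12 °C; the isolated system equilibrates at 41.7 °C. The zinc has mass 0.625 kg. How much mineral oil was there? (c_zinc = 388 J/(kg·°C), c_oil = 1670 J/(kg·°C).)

m ≈ 1.08 kg

Heat lost by the zinc = heat gained by the oil:
0.625×388×(263 − 41.7) = m×1670×(41.7 − 12)
49599 m = 53665  ⇒  m ≈ 1.082 kg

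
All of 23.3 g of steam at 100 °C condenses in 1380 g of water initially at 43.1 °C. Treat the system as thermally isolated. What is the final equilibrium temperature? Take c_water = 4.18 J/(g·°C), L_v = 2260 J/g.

T_f ≈ 53.0 °C

Sum of m c ΔT and latent-heat terms is zero:
condense steam: −23.3·2260 = −52658
  condensate cools 100→T: 23.3·4.18·(T − 100) = 97.39(T − 100)
  original water: 5768.4(T − 43.1)
5865.8 T = 52658 + 9739.4 + 248618 = 311015
T ≈ 53.02 °C (< 100 °C, so full condensation is consistent).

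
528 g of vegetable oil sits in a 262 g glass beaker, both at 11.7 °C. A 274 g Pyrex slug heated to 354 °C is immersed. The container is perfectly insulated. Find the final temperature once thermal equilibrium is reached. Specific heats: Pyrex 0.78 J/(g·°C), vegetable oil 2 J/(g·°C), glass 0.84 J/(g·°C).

T_f ≈ 60.8 °C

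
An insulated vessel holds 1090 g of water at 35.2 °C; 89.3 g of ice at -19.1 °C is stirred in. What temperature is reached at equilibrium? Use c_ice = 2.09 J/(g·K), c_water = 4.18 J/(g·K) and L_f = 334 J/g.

T_f ≈ 25.8 °C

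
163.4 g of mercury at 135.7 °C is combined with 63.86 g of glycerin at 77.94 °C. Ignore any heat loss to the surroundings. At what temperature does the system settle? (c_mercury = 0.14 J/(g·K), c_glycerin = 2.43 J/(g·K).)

T_f ≈ 85.4 °C

Taking heat into each body as positive, Σ m c ΔT = 0:
163.4·0.14·(T − 135.7) + 63.86·2.43·(T − 77.94) = 0
(22.88 + 155.18) T = 22.88·135.7 + 155.18·77.94
T ≈ 85.36 °C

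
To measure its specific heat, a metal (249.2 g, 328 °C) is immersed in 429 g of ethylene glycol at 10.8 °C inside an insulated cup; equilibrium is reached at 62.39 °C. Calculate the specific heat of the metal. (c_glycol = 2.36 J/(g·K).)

Heat lost by the metal = heat gained by the glycol:
249.2×c×(328 − 62.39) = 429×2.36×(62.39 − 10.8)
66190 c = 52232  ⇒  c ≈ 0.7891 J/(g·K)

c ≈ 0.789 J/(g·K)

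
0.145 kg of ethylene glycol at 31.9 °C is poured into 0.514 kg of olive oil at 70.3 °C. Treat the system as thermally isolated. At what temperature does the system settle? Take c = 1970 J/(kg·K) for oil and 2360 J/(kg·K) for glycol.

Energy conservation, ΣQ = 0:
0.514×1970×(T − 70.3) + 0.145×2360×(T − 31.9) = 0
1012.6(T − 70.3) + 342.2(T − 31.9) = 0
1354.8 T = 82101
T = 82101 / 1354.8 = 60.6 °C

T_f ≈ 60.6 °C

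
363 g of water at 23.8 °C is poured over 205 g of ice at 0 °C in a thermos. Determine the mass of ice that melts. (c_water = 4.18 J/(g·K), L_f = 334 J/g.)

Water can give up m c ΔT = 363·4.18·23.8 = 36113 J before reaching 0 °C.
To melt every bit of ice: 205·334 = 68470 J.
That's not enough to melt it all — equilibrium is at 0 °C with ice remaining.
m_melt = 36113 / L_f = 108.1 g.

m_melted ≈ 108 g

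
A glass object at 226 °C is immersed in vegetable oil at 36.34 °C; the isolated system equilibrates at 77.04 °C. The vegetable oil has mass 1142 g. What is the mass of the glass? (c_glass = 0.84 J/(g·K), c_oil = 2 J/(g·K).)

m ≈ 743 g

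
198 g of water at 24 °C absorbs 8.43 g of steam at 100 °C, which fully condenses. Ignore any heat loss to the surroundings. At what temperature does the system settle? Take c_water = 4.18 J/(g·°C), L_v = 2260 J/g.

T_f ≈ 49.2 °C

Energy conservation, ΣQ = 0:
steam→water at 100 °C releases m L_v = 8.43·2260 = 19052; condensate cools 100→T: 8.43·4.18·(T − 100) = 35.24(T − 100); water warms: 198·4.18·(T − 24) = 827.64(T − 24)
862.88 T = 19052 + 3523.7 + 19863 = 42439
T ≈ 49.18 °C (< 100 °C, so full condensation is consistent).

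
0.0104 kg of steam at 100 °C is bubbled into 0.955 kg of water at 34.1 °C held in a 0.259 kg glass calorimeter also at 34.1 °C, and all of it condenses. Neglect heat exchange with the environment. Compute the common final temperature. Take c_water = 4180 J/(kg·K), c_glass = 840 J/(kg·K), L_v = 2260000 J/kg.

T_f ≈ 40.3 °C

Heat gained plus heat lost sum to zero:
condense steam: −0.0104×2260000 = −23504; condensate cools 100→T: 0.0104×4180×(T − 100) = 43.47(T − 100); original water: 3991.9(T − 34.1); glass cup: 0.259×840×(T − 34.1) = 217.56(T − 34.1)
4252.9 T = 23504 + 4347.2 + 143543 = 171394
T ≈ 40.30 °C, under the boiling point, so the assumption holds.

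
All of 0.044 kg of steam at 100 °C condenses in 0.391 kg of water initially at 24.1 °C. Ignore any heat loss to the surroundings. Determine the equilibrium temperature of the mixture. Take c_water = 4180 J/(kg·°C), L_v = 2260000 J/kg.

T_f ≈ 86.5 °C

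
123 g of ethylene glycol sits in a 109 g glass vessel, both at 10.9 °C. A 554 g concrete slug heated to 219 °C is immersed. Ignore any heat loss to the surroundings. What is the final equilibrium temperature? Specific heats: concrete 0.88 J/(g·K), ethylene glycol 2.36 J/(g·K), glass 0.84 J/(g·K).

T_f = Σ m_i c_i T_i / Σ m_i c_i:
T_f = (487.52*219 + 290.28*10.9 + 91.56*10.9) / (487.52 + 290.28 + 91.56)
    = 110929 / 869.36 ≈ 127.60 °C

T_f ≈ 127.6 °C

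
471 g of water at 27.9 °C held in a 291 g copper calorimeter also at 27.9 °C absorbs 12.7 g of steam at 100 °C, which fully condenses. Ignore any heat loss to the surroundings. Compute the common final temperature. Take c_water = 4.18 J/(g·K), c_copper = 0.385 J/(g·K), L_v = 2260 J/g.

Setting the total heat transfer to zero:
condense steam: −12.7×2260 = −28702
  condensate cools 100→T: 12.7×4.18×(T − 100) = 53.09(T − 100)
  original water: 1968.8(T − 27.9)
  cup: 112.03(T − 27.9)
2133.9 T = 28702 + 5308.6 + 58055 = 92065
T ≈ 43.14 °C — below 100 °C, confirming all the steam condensed.

T_f ≈ 43.1 °C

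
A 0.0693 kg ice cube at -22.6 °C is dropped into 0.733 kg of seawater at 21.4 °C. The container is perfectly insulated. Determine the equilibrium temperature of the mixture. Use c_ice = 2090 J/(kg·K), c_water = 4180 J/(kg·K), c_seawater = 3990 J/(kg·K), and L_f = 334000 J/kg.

T_f ≈ 11.3 °C

Heat gained plus heat lost sum to zero:
ice -22.6→0 °C: 0.0693×2090×22.6 = 3273.3; fusion: m_ice L_f = 0.0693×334000 = 23146; meltwater 0→T: 0.0693×4180×T = 289.67 T; seawater cools: 0.733×3990×(T − 21.4) = 2924.7(T − 21.4)
3214.3 T = 62588 − 26420 = 36168
T ≈ 11.25 °C — above 0 °C, consistent with complete melting.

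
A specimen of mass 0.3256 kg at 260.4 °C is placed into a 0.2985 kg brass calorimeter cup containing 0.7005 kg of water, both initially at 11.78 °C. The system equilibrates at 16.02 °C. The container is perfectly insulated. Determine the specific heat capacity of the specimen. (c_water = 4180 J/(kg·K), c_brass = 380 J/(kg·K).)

Taking heat into each body as positive, Σ m c ΔT = 0:
0.3256·c·(16.02 − 260.4) + 0.7005·4180·(16.02 − 11.78) + 0.2985·380·(16.02 − 11.78) = 0
-79.57 c = -12896
c = -12896/-79.57 ≈ 162.1 J/(kg·K)

c ≈ 162 J/(kg·K)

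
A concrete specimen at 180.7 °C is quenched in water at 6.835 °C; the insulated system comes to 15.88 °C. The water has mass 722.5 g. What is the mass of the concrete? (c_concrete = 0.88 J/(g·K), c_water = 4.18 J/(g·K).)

Heat lost by the concrete = heat gained by the water:
m·0.88·(180.7 − 15.88) = 722.5·4.18·(15.88 − 6.835)
145.04 m = 27316  ⇒  m ≈ 188.3 g

m ≈ 188 g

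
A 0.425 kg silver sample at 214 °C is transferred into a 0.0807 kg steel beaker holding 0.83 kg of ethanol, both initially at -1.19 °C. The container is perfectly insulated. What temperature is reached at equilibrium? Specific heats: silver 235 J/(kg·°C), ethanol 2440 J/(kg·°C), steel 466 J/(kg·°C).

T_f ≈ 8.7 °C

Conservation of energy gives ΣQ = 0:
0.425·235·(T − 214) + 0.83·2440·(T − (-1.19)) + 0.0807·466·(T − (-1.19)) = 0
99.88(T − 214) + 2025.2(T − (-1.19)) + 37.61(T − (-1.19)) = 0
2162.7 T = 18919
T = 18919/2162.7 ≈ 8.75 °C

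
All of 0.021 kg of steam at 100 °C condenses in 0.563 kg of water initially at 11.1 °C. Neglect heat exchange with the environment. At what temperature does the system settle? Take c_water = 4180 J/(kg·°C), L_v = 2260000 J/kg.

T_f ≈ 33.7 °C

Heat gained plus heat lost sum to zero:
condense steam: −0.021·2260000 = −47460
  condensate cools 100→T: 0.021·4180·(T − 100) = 87.78(T − 100)
  original water: 2353.3(T − 11.1)
2441.1 T = 47460 + 8778 + 26122 = 82360
T ≈ 33.74 °C — below 100 °C, confirming all the steam condensed.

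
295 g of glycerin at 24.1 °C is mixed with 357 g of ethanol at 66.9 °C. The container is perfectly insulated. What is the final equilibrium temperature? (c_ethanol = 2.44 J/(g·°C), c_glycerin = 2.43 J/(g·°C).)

Heat lost by the ethanol equals heat gained by the glycerin:
357·2.44·(66.9 − T) = 295·2.43·(T − 24.1)
871.08(66.9 − T) = 716.85(T − 24.1)
1587.9 T = 75551  ⇒  T ≈ 47.58 °C

T_f ≈ 47.6 °C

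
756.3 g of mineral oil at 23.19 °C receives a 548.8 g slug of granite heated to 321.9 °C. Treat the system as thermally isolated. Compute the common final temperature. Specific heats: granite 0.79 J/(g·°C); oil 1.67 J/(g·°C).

T_f ≈ 99.5 °C

Heat gained plus heat lost sum to zero:
548.8*0.79*(T − 321.9) + 756.3*1.67*(T − 23.19) = 0
(433.55 + 1263) T = 433.55*321.9 + 1263*23.19
T = 168850 / 1696.6 = 99.5 °C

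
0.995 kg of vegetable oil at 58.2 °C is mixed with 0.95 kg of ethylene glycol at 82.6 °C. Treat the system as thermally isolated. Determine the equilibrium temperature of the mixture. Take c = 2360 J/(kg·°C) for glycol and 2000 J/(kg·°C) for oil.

T_f ≈ 71.1 °C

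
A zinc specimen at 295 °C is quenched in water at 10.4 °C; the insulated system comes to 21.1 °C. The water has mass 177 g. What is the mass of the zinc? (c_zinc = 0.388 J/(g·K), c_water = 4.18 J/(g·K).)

m ≈ 74.5 g

Net heat exchanged in the isolated system is zero:
m×0.388×(21.1 − 295) + 177×4.18×(21.1 − 10.4) = 0
-106.27 m = -7916.5
m = -7916.5/-106.27 ≈ 74.49 g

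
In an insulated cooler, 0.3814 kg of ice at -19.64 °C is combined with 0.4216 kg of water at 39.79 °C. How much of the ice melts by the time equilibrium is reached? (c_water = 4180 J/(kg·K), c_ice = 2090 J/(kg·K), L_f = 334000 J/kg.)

m_melted ≈ 0.163 kg

Water can give up m c ΔT = 0.4216·4180·39.79 = 70121 J before reaching 0 °C.
Warming the ice to 0 °C takes 0.3814·2090·19.64 = 15656 J, leaving 54466 J for melting.
Melting all 0.3814 kg of ice would need 0.3814·334000 = 127388 J.
54466 J < 127388 J, so only part of the ice melts and the system sits at 0 °C.
m_melt = 54466 / L_f = 0.1631 kg.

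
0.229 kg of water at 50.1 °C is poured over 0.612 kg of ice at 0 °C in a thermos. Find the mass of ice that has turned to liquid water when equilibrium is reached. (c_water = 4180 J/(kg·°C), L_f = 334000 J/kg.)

m_melted ≈ 0.144 kg

Cooling the water to 0 °C releases 0.229·4180·50.1 = 47957 J.
To melt every bit of ice: 0.612·334000 = 204408 J.
Since 47957 < 204408 J, not all the ice melts; equilibrium is at 0 °C.
m_melted·334000 = 47957  ⇒  m_melted ≈ 0.1436 kg.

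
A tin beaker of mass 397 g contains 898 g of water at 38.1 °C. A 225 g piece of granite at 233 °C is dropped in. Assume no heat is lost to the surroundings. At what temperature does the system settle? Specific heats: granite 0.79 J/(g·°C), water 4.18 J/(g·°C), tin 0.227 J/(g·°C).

T_f ≈ 46.7 °C

T_f is the heat-capacity-weighted average of the initial temperatures:
T_f = (177.75*233 + 3753.6*38.1 + 90.12*38.1) / (177.75 + 3753.6 + 90.12)
    = 187863 / 4021.5 ≈ 46.71 °C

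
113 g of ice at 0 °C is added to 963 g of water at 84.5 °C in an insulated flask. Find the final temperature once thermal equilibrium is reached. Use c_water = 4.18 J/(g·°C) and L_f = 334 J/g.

Energy balance with sensible and latent terms:
latent heat to melt: 113·334 = 37742
  warm the meltwater: 472.34 T
  water: 4025.3(T − 84.5)
4497.7 T = 340141 − 37742 = 302399
T ≈ 67.23 °C — above 0 °C, consistent with complete melting.

T_f ≈ 67.2 °C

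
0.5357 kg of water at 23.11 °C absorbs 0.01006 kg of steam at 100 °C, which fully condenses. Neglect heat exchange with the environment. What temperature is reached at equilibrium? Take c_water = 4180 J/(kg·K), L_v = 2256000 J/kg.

Net heat exchanged in the isolated system is zero:
condense steam: −0.01006×2256000 = −22695
  condensate cools 100→T: 0.01006×4180×(T − 100) = 42.05(T − 100)
  original water: 2239.2(T − 23.11)
2281.3 T = 22695 + 4205.1 + 51749 = 78649
T ≈ 34.48 °C — below 100 °C, confirming all the steam condensed.

T_f ≈ 34.5 °C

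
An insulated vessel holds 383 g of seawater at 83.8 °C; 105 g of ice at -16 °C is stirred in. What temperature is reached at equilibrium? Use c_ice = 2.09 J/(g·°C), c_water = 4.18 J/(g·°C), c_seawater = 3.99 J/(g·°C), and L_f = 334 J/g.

Sum of m c ΔT and latent-heat terms is zero:
ice -16→0 °C: 105×2.09×16 = 3511.2
  latent heat to melt: 105×334 = 35070
  warm the meltwater: 438.9 T
  seawater cools: 383×3.99×(T − 83.8) = 1528.2(T − 83.8)
1967.1 T = 128061 − 38581 = 89479
T ≈ 45.49 °C. Since T > 0 °C, the all-ice-melts assumption holds.

T_f ≈ 45.5 °C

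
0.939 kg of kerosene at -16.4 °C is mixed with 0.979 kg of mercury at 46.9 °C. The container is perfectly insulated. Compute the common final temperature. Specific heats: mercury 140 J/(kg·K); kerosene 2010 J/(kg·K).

T_f ≈ -12.1 °C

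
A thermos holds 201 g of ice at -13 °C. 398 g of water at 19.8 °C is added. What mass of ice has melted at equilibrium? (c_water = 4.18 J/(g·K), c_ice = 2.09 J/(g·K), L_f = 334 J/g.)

Cooling the water to 0 °C releases 398·4.18·19.8 = 32940 J.
Warming the ice to 0 °C takes 201·2.09·13 = 5461.2 J, leaving 27479 J for melting.
Fully melting the ice requires m_ice L_f = 201·334 = 67134 J.
27479 J < 67134 J, so only part of the ice melts and the system sits at 0 °C.
m_melted·334 = 27479  ⇒  m_melted ≈ 82.27 g.

m_melted ≈ 82.3 g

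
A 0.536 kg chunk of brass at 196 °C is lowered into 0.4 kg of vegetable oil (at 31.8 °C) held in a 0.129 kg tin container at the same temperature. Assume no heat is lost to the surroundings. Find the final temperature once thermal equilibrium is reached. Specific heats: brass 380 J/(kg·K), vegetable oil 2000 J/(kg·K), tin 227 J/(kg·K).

T_f ≈ 64.2 °C

T_f is the heat-capacity-weighted average of the initial temperatures:
T_f = (203.68×196 + 800×31.8 + 29.28×31.8) / (203.68 + 800 + 29.28)
    = 66292 / 1033 ≈ 64.18 °C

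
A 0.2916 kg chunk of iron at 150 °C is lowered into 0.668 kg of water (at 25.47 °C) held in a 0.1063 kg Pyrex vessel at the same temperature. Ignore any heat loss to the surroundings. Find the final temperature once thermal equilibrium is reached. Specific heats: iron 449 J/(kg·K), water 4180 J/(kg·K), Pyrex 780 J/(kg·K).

T_f ≈ 30.9 °C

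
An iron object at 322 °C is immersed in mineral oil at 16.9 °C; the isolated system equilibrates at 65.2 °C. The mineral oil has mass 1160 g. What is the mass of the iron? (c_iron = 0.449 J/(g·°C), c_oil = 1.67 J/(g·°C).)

m ≈ 811 g

Heat lost by the iron = heat gained by the oil:
m×0.449×(322 − 65.2) = 1160×1.67×(65.2 − 16.9)
115.3 m = 93567  ⇒  m ≈ 811.5 g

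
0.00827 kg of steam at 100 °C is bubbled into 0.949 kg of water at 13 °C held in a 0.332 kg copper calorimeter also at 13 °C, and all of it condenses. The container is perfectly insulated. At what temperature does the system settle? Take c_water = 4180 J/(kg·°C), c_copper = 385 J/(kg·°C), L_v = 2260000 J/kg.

T_f ≈ 18.3 °C

Heat gained plus heat lost sum to zero:
condense steam: −0.00827×2260000 = −18690
  condensed water 100 °C→T: 34.57(T − 100)
  water warms: 0.949×4180×(T − 13) = 3966.8(T − 13)
  copper cup: 0.332×385×(T − 13) = 127.82(T − 13)
4129.2 T = 18690 + 3456.9 + 53230 = 75377
T ≈ 18.25 °C, under the boiling point, so the assumption holds.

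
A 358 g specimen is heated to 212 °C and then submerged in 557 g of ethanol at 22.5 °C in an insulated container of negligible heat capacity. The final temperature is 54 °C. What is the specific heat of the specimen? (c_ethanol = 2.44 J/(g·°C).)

Heat lost by the specimen = heat gained by the ethanol:
358·c·(212 − 54) = 557·2.44·(54 − 22.5)
56564 c = 42811  ⇒  c ≈ 0.7569 J/(g·°C)

c ≈ 0.757 J/(g·°C)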